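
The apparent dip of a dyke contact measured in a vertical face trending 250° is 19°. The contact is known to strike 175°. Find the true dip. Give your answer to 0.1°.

19.6°

The section is 75° from the strike.
tan(true dip) = tan 19° / sin 75° = 0.3565
δ = arctan(0.3565) = 19.62°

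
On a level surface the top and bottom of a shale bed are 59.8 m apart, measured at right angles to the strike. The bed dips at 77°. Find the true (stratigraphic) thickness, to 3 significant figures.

58.3 m

True thickness t = w · sin(dip) = 59.8 × sin 77°
t = 59.8 × 0.9744 = 58.267 m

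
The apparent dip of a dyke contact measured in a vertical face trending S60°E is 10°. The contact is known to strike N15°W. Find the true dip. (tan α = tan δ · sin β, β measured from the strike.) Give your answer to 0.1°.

14.0°

The section is 45° from the strike.
tan δ = tan α / sin β = tan 10° / sin 45° = 0.1763 / 0.7071 = 0.2494
δ = arctan(0.2494) = 14.00°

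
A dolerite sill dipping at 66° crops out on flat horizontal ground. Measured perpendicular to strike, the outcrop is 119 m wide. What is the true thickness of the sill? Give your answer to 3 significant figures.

True thickness t = w · sin(dip) = 119 × sin 66°
t = 119 × 0.9135 = 108.712 m

109 m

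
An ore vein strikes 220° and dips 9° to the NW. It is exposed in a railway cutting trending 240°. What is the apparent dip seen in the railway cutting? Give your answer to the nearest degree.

3°

The section lies 20° from the strike.
tan(apparent dip) = tan 9° · sin 20° = 0.0542
apparent dip = arctan 0.0542 = 3.10°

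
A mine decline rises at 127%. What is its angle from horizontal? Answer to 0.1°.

51.8°

tan θ = 127/100 = 1.2700
θ = arctan(1.2700) = 51.78°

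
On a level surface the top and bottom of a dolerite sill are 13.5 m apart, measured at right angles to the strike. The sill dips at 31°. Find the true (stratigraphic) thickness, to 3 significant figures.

6.95 m

True thickness t = w · sin(dip) = 13.5 × sin 31°
t = 13.5 × 0.5150 = 6.953 m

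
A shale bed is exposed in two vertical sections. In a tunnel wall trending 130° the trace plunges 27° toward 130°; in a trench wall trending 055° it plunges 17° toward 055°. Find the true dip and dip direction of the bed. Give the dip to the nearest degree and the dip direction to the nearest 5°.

Each apparent-dip line lies in the plane. As unit vectors (x east, y north, z up), v₁ plunges 27°→130° and v₂ plunges 17°→055°.
n = v₁ × v₂ = (0.416, -0.156, 0.823) (taken with n_z > 0).
Dip δ = arctan(|n_h|/n_z) = arctan(0.445/0.823) = 28.4°.
The horizontal component of n points toward azimuth atan2(n_x, n_y) = 111°, the dip direction.

true dip 28°, dip direction 110°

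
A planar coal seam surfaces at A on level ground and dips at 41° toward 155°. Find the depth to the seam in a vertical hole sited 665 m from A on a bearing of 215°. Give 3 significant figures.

289 m

The hole lies 60° from the dip direction, so the down-dip offset is 665 × cos 60° = 332.50 m.
Depth = down-dip offset × tan(dip) = 332.50 × tan 41° = 332.50 × 0.8693
Depth = 289.04 m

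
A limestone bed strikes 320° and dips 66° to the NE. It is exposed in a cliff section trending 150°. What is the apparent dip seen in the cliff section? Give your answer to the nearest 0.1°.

The section lies 10° from the strike.
tan α = tan 66° × sin 10° = 2.2460 × 0.1736 = 0.3900
α = arctan(0.3900) = 21.31°

21.3°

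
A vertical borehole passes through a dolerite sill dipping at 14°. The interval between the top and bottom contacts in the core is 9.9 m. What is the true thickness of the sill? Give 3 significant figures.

9.61 m

True thickness t = h · cos(dip) = 9.9 × cos 14°
t = 9.9 × 0.9703 = 9.606 m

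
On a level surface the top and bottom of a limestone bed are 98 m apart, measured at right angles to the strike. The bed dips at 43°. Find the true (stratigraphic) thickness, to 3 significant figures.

66.8 m

True thickness t = w · sin(dip) = 98 × sin 43°
t = 98 × 0.6820 = 66.836 m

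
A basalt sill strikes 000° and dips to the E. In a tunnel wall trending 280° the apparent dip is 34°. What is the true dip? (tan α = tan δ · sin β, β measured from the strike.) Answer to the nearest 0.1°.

34.4°

β = acute angle between strike 000° and section 280° = 80°.
tan δ = tan α / sin β = tan 34° / sin 80° = 0.6745 / 0.9848 = 0.6849
true dip = arctan 0.6849 = 34.41°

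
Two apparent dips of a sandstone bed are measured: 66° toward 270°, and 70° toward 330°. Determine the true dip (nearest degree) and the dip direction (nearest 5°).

Each apparent-dip line lies in the plane. As unit vectors (x east, y north, z up), v₁ plunges 66°→270° and v₂ plunges 70°→330°.
The plane normal is n = v₁ × v₂ ∝ (-0.271, 0.226, 0.120).
Dip δ = arctan(|n_h|/n_z) = arctan(0.353/0.120) = 71.1°.
Dip direction = atan2(-0.271, 0.226) = 310° (azimuth of n's horizontal projection).

true dip 71°, dip direction 310°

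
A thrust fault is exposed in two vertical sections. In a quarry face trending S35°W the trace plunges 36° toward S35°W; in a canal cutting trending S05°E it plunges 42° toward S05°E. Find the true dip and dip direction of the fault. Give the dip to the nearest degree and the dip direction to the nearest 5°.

true dip 42°, dip direction 180°

Each apparent-dip line lies in the plane. As unit vectors (x east, y north, z up), v₁ plunges 36°→S35°W and v₂ plunges 42°→S05°E.
Cross product v₁ × v₂ gives the pole to the plane: n ∝ (0.008, -0.349, 0.386).
tan δ = √(n_x²+n_y²)/n_z = 0.349/0.386, so δ = 42.1°.
Dip direction = azimuth of (n_x, n_y) = atan2(0.008, -0.349) = 179°.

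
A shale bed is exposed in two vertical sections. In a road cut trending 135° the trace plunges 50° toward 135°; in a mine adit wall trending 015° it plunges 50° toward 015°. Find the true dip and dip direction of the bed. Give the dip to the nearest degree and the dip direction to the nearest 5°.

The two traces are lines in the plane: v₁ = (sin 135°·cos 50°, cos 135°·cos 50°, −sin 50°), v₂ = (sin 15°·cos 50°, cos 15°·cos 50°, −sin 50°).
Cross product v₁ × v₂ gives the pole to the plane: n ∝ (0.824, 0.221, 0.358).
True dip = arccos(n_z / |n|) = arccos(0.3869) = 67.2°.
The horizontal component of n points toward azimuth atan2(n_x, n_y) = 75°, the dip direction.

true dip 67°, dip direction 075°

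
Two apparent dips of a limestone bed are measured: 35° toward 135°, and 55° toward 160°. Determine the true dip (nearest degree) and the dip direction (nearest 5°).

true dip 63°, dip direction 205°

Each apparent-dip line lies in the plane. As unit vectors (x east, y north, z up), v₁ plunges 35°→135° and v₂ plunges 55°→160°.
Cross product v₁ × v₂ gives the pole to the plane: n ∝ (-0.165, -0.362, 0.199).
Dip δ = arctan(|n_h|/n_z) = arctan(0.398/0.199) = 63.5°.
The horizontal component of n points toward azimuth atan2(n_x, n_y) = 205°, the dip direction.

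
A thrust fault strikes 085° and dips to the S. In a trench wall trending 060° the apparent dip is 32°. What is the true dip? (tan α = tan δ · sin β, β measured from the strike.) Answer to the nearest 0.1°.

55.9°

The section is 25° from the strike.
tan(true dip) = tan 32° / sin 25° = 1.4786
true dip = arctan 1.4786 = 55.93°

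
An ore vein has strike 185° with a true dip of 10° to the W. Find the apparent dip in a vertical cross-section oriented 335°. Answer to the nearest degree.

The section lies 30° from the strike.
tan α = tan 10° × sin 30° = 0.1763 × 0.5000 = 0.0882
apparent dip = arctan 0.0882 = 5.04°

5°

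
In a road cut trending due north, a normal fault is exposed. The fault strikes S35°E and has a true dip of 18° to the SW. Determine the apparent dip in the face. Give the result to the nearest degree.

The section lies 35° from the strike.
tan α = tan 18° × sin 35° = 0.3249 × 0.5736 = 0.1864
α = arctan(0.1864) = 10.56°

11°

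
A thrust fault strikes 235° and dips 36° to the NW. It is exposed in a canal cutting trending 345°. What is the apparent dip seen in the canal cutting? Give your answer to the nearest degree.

34°

The strike is 235° and the section trends 345°; the acute angle between them is β = 70°.
tan(apparent dip) = tan 36° · sin 70° = 0.6827
α = arctan(0.6827) = 34.32°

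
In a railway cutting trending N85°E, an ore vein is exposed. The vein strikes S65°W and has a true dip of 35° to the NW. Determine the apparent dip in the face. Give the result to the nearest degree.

Angle between strike (S65°W) and section (N85°E): β = 20°.
tan(apparent dip) = tan 35° · sin 20° = 0.2395
α = arctan(0.2395) = 13.47°

13°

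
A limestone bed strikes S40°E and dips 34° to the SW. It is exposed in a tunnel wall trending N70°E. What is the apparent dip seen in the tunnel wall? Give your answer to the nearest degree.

The section lies 70° from the strike.
tan α = tan 34° × sin 70° = 0.6745 × 0.9397 = 0.6338
apparent dip = arctan 0.6338 = 32.37°

32°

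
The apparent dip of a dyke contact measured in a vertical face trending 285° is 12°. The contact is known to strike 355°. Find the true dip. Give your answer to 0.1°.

12.7°

β = acute angle between strike 355° and section 285° = 70°.
tan δ = tan α / sin β = tan 12° / sin 70° = 0.2126 / 0.9397 = 0.2262
true dip = arctan 0.2262 = 12.75°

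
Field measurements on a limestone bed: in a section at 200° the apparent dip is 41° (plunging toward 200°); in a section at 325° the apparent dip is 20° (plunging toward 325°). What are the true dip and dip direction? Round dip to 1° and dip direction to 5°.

The two traces are lines in the plane: v₁ = (sin 200°·cos 41°, cos 200°·cos 41°, −sin 41°), v₂ = (sin 325°·cos 20°, cos 325°·cos 20°, −sin 20°).
n = v₁ × v₂ = (-0.748, -0.265, 0.581) (taken with n_z > 0).
Dip δ = arctan(|n_h|/n_z) = arctan(0.793/0.581) = 53.8°.
Dip direction = azimuth of (n_x, n_y) = atan2(-0.748, -0.265) = 250°.

true dip 54°, dip direction 250°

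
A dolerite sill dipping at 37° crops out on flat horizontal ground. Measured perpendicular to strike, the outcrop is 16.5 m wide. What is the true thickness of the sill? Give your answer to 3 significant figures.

True thickness t = w · sin(dip) = 16.5 × sin 37°
t = 16.5 × 0.6018 = 9.930 m

9.93 m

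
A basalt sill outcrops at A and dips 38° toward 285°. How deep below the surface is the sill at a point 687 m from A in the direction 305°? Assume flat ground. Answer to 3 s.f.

The hole lies 20° from the dip direction, so the down-dip offset is 687 × cos 20° = 645.57 m.
Depth = down-dip offset × tan(dip) = 645.57 × tan 38° = 645.57 × 0.7813
Depth = 504.37 m

504 m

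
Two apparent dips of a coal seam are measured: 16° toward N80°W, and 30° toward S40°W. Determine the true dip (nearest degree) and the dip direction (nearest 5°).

true dip 30°, dip direction 220°

Represent each trace as a vector plunging at its apparent dip toward its trend (east-north-up frame): v₁ = (-0.947, 0.167, -0.276), v₂ = (-0.557, -0.663, -0.500).
The plane normal is n = v₁ × v₂ ∝ (-0.266, -0.320, 0.721).
True dip = arccos(n_z / |n|) = arccos(0.8660) = 30.0°.
The horizontal component of n points toward azimuth atan2(n_x, n_y) = 220°, the dip direction.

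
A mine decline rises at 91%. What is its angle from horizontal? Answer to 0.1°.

42.3°

tan θ = 91/100 = 0.9100
θ = arctan(0.9100) = 42.30°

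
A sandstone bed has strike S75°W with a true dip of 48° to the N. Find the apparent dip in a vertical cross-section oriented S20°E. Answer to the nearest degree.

The strike is S75°W and the section trends S20°E; the acute angle between them is β = 85°.
tan(apparent dip) = tan 48° · sin 85° = 1.1064
apparent dip = arctan 1.1064 = 47.89°

48°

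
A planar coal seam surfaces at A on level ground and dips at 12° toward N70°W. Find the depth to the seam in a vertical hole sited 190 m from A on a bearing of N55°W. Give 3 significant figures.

39.0 m

The hole lies 15° from the dip direction, so the down-dip offset is 190 × cos 15° = 183.53 m.
Depth = down-dip offset × tan(dip) = 183.53 × tan 12° = 183.53 × 0.2126
Depth = 39.01 m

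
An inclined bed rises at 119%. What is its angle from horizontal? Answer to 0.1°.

tan θ = 119/100 = 1.1900
θ = arctan(1.1900) = 49.96°

50.0°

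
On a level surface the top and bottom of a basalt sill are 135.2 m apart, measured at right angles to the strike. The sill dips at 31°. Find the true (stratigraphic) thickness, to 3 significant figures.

True thickness t = w · sin(dip) = 135.2 × sin 31°
t = 135.2 × 0.5150 = 69.633 m

69.6 m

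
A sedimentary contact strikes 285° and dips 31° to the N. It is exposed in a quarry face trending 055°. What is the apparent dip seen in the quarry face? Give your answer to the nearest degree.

The section lies 50° from the strike.
tan(apparent dip) = tan 31° · sin 50° = 0.4603
apparent dip = arctan 0.4603 = 24.72°

25°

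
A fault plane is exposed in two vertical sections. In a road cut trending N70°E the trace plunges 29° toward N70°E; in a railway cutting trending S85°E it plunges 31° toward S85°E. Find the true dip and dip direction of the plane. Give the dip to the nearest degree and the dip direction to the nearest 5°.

true dip 31°, dip direction 095°

Each apparent-dip line lies in the plane. As unit vectors (x east, y north, z up), v₁ plunges 29°→N70°E and v₂ plunges 31°→S85°E.
The plane normal is n = v₁ × v₂ ∝ (0.190, -0.009, 0.317).
True dip = arccos(n_z / |n|) = arccos(0.8570) = 31.0°.
Dip direction = atan2(0.190, -0.009) = 93° (azimuth of n's horizontal projection).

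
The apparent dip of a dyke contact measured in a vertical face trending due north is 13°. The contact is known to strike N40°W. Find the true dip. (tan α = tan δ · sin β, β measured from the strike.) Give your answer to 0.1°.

19.8°

The section is 40° from the strike.
tan δ = tan α / sin β = tan 13° / sin 40° = 0.2309 / 0.6428 = 0.3592
δ = arctan(0.3592) = 19.76°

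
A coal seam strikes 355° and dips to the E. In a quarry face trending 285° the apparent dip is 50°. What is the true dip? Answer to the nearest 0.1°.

The section is 70° from the strike.
tan δ = tan α / sin β = tan 50° / sin 70° = 1.1918 / 0.9397 = 1.2682
true dip = arctan 1.2682 = 51.74°

51.7°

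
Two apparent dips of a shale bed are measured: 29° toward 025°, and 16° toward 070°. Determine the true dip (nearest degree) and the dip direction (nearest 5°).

Each apparent-dip line lies in the plane. As unit vectors (x east, y north, z up), v₁ plunges 29°→025° and v₂ plunges 16°→070°.
The plane normal is n = v₁ × v₂ ∝ (0.059, 0.336, 0.594).
tan δ = √(n_x²+n_y²)/n_z = 0.341/0.594, so δ = 29.9°.
The horizontal component of n points toward azimuth atan2(n_x, n_y) = 10°, the dip direction.

true dip 30°, dip direction 010°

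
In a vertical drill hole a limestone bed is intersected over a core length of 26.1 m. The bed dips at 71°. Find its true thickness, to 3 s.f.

True thickness t = h · cos(dip) = 26.1 × cos 71°
t = 26.1 × 0.3256 = 8.497 m

8.50 m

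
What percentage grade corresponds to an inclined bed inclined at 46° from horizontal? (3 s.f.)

grade % = 100 × tan 46° = 100 × 1.0355

104%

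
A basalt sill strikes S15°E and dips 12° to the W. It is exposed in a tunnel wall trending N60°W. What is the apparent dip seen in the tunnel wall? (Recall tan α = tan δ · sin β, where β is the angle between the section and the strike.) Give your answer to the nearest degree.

9°

The strike is S15°E and the section trends N60°W; the acute angle between them is β = 45°.
tan α = tan 12° × sin 45° = 0.2126 × 0.7071 = 0.1503
apparent dip = arctan 0.1503 = 8.55°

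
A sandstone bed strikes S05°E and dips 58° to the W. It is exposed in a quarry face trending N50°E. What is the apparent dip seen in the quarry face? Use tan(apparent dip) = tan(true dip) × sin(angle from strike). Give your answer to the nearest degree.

53°

Angle between strike (S05°E) and section (N50°E): β = 55°.
tan(apparent dip) = tan 58° · sin 55° = 1.3109
apparent dip = arctan 1.3109 = 52.66°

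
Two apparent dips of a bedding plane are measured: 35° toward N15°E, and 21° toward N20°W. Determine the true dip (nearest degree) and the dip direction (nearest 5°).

true dip 38°, dip direction 040°

The two traces are lines in the plane: v₁ = (sin 15°·cos 35°, cos 15°·cos 35°, −sin 35°), v₂ = (sin 340°·cos 21°, cos 340°·cos 21°, −sin 21°).
Cross product v₁ × v₂ gives the pole to the plane: n ∝ (0.220, 0.259, 0.439).
Dip δ = arctan(|n_h|/n_z) = arctan(0.340/0.439) = 37.8°.
Dip direction = azimuth of (n_x, n_y) = atan2(0.220, 0.259) = 40°.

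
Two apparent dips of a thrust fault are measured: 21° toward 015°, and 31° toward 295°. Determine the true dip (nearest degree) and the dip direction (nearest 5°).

Each apparent-dip line lies in the plane. As unit vectors (x east, y north, z up), v₁ plunges 21°→015° and v₂ plunges 31°→295°.
n = v₁ × v₂ = (-0.335, 0.403, 0.788) (taken with n_z > 0).
tan δ = √(n_x²+n_y²)/n_z = 0.524/0.788, so δ = 33.6°.
Dip direction = atan2(-0.335, 0.403) = 320° (azimuth of n's horizontal projection).

true dip 34°, dip direction 320°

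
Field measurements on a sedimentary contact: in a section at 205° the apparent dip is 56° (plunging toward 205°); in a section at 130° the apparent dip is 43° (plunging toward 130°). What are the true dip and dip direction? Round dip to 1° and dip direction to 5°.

true dip 58°, dip direction 185°

The two traces are lines in the plane: v₁ = (sin 205°·cos 56°, cos 205°·cos 56°, −sin 56°), v₂ = (sin 130°·cos 43°, cos 130°·cos 43°, −sin 43°).
n = v₁ × v₂ = (-0.044, -0.626, 0.395) (taken with n_z > 0).
True dip = arccos(n_z / |n|) = arccos(0.5329) = 57.8°.
Dip direction = atan2(-0.044, -0.626) = 184° (azimuth of n's horizontal projection).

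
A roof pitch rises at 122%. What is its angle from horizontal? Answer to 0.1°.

tan θ = 122/100 = 1.2200
θ = arctan(1.2200) = 50.66°

50.7°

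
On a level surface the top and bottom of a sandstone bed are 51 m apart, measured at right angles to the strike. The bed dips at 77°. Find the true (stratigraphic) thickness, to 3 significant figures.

True thickness t = w · sin(dip) = 51 × sin 77°
t = 51 × 0.9744 = 49.693 m

49.7 m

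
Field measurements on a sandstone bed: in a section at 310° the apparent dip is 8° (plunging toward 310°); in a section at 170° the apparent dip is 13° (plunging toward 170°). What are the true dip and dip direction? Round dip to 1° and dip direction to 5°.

The two traces are lines in the plane: v₁ = (sin 310°·cos 8°, cos 310°·cos 8°, −sin 8°), v₂ = (sin 170°·cos 13°, cos 170°·cos 13°, −sin 13°).
The plane normal is n = v₁ × v₂ ∝ (-0.277, -0.194, 0.620).
True dip = arccos(n_z / |n|) = arccos(0.8780) = 28.6°.
Dip direction = atan2(-0.277, -0.194) = 235° (azimuth of n's horizontal projection).

true dip 29°, dip direction 235°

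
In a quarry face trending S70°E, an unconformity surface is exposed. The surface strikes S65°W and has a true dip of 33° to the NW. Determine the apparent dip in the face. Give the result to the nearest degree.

25°

The strike is S65°W and the section trends S70°E; the acute angle between them is β = 45°.
tan α = tan 33° × sin 45° = 0.6494 × 0.7071 = 0.4592
α = arctan(0.4592) = 24.66°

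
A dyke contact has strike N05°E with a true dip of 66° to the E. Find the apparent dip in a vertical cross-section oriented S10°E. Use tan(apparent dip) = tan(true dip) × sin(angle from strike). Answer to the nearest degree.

The section lies 15° from the strike.
tan α = tan 66° × sin 15° = 2.2460 × 0.2588 = 0.5813
apparent dip = arctan 0.5813 = 30.17°

30°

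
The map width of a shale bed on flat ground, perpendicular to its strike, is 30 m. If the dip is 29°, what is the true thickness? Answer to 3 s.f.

True thickness t = w · sin(dip) = 30 × sin 29°
t = 30 × 0.4848 = 14.544 m

14.5 m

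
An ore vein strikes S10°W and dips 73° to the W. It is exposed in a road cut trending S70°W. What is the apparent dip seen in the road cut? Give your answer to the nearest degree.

71°

Angle between strike (S10°W) and section (S70°W): β = 60°.
tan(apparent dip) = tan 73° · sin 60° = 2.8326
α = arctan(2.8326) = 70.56°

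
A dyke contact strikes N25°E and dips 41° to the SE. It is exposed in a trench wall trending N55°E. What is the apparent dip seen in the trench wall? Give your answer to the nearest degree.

23°

The strike is N25°E and the section trends N55°E; the acute angle between them is β = 30°.
tan α = tan 41° × sin 30° = 0.8693 × 0.5000 = 0.4346
α = arctan(0.4346) = 23.49°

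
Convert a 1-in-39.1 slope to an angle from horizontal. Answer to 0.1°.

1.5°

tan θ = 1/39.1 = 0.0256
θ = arctan(0.0256) = 1.47°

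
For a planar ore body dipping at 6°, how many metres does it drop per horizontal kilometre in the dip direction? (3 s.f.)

105 m

drop per km = 1000 × tan 6° = 1000 × 0.1051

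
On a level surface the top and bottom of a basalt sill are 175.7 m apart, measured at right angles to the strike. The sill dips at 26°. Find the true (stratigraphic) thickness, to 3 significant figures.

True thickness t = w · sin(dip) = 175.7 × sin 26°
t = 175.7 × 0.4384 = 77.022 m

77.0 m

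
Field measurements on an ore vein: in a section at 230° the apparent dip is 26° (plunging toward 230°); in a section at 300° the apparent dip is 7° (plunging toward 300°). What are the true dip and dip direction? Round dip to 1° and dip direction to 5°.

true dip 26°, dip direction 225°

The two traces are lines in the plane: v₁ = (sin 230°·cos 26°, cos 230°·cos 26°, −sin 26°), v₂ = (sin 300°·cos 7°, cos 300°·cos 7°, −sin 7°).
The plane normal is n = v₁ × v₂ ∝ (-0.288, -0.293, 0.838).
tan δ = √(n_x²+n_y²)/n_z = 0.411/0.838, so δ = 26.1°.
The horizontal component of n points toward azimuth atan2(n_x, n_y) = 225°, the dip direction.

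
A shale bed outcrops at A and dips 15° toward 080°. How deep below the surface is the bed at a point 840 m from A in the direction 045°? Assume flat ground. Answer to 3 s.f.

The hole lies 35° from the dip direction, so the down-dip offset is 840 × cos 35° = 688.09 m.
Depth = down-dip offset × tan(dip) = 688.09 × tan 15° = 688.09 × 0.2679
Depth = 184.37 m

184 m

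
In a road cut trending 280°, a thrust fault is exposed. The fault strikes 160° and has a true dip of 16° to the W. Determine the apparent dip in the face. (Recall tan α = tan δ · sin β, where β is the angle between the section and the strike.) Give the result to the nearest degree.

The strike is 160° and the section trends 280°; the acute angle between them is β = 60°.
tan α = tan 16° × sin 60° = 0.2867 × 0.8660 = 0.2483
α = arctan(0.2483) = 13.95°

14°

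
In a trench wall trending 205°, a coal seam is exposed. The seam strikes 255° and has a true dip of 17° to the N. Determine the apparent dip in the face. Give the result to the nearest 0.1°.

The strike is 255° and the section trends 205°; the acute angle between them is β = 50°.
tan α = tan 17° × sin 50° = 0.3057 × 0.7660 = 0.2342
α = arctan(0.2342) = 13.18°

13.2°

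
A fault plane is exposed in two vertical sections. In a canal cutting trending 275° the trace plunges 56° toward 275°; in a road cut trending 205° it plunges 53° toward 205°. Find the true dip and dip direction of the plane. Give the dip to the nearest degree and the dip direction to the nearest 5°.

true dip 60°, dip direction 245°

The two traces are lines in the plane: v₁ = (sin 275°·cos 56°, cos 275°·cos 56°, −sin 56°), v₂ = (sin 205°·cos 53°, cos 205°·cos 53°, −sin 53°).
n = v₁ × v₂ = (-0.491, -0.234, 0.316) (taken with n_z > 0).
True dip = arccos(n_z / |n|) = arccos(0.5026) = 59.8°.
Dip direction = atan2(-0.491, -0.234) = 245° (azimuth of n's horizontal projection).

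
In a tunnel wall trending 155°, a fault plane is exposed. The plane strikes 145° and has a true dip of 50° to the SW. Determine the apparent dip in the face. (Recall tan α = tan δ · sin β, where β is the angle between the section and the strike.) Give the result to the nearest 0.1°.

11.7°

The strike is 145° and the section trends 155°; the acute angle between them is β = 10°.
tan α = tan 50° × sin 10° = 1.1918 × 0.1736 = 0.2069
α = arctan(0.2069) = 11.69°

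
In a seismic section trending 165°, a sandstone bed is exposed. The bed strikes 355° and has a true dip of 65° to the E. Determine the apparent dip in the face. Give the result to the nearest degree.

The section lies 10° from the strike.
tan(apparent dip) = tan 65° · sin 10° = 0.3724
α = arctan(0.3724) = 20.42°

20°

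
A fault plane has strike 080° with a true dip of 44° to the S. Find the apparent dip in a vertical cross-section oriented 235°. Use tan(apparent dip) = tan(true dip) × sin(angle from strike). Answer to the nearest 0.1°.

Angle between strike (080°) and section (235°): β = 25°.
tan(apparent dip) = tan 44° · sin 25° = 0.4081
α = arctan(0.4081) = 22.20°

22.2°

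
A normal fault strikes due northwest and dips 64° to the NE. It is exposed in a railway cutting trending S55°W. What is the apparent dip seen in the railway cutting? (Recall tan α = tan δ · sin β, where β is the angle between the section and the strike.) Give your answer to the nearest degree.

Angle between strike (due northwest) and section (S55°W): β = 80°.
tan α = tan 64° × sin 80° = 2.0503 × 0.9848 = 2.0192
apparent dip = arctan 2.0192 = 63.65°

64°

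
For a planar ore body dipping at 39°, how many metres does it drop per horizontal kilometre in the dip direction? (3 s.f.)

810 m

drop per km = 1000 × tan 39° = 1000 × 0.8098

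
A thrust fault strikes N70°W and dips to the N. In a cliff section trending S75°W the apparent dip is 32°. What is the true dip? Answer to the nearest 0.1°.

The section is 35° from the strike.
tan(true dip) = tan 32° / sin 35° = 1.0894
true dip = arctan 1.0894 = 47.45°

47.5°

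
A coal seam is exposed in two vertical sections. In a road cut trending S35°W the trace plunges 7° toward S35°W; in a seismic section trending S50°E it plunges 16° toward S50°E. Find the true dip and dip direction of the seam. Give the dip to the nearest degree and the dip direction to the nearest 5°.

The two traces are lines in the plane: v₁ = (sin 215°·cos 7°, cos 215°·cos 7°, −sin 7°), v₂ = (sin 130°·cos 16°, cos 130°·cos 16°, −sin 16°).
n = v₁ × v₂ = (0.149, -0.247, 0.950) (taken with n_z > 0).
Dip δ = arctan(|n_h|/n_z) = arctan(0.288/0.950) = 16.9°.
The horizontal component of n points toward azimuth atan2(n_x, n_y) = 149°, the dip direction.

true dip 17°, dip direction 150°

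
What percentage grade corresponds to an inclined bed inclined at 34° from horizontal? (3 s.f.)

grade % = 100 × tan 34° = 100 × 0.6745

67.5%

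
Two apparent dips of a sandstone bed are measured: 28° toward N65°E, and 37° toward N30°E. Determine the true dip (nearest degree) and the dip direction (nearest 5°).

true dip 38°, dip direction 020°

Each apparent-dip line lies in the plane. As unit vectors (x east, y north, z up), v₁ plunges 28°→N65°E and v₂ plunges 37°→N30°E.
n = v₁ × v₂ = (0.100, 0.294, 0.404) (taken with n_z > 0).
tan δ = √(n_x²+n_y²)/n_z = 0.311/0.404, so δ = 37.5°.
The horizontal component of n points toward azimuth atan2(n_x, n_y) = 19°, the dip direction.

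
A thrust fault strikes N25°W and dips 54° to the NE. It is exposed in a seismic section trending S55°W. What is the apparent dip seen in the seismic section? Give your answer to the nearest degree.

54°

The strike is N25°W and the section trends S55°W; the acute angle between them is β = 80°.
tan α = tan 54° × sin 80° = 1.3764 × 0.9848 = 1.3555
α = arctan(1.3555) = 53.58°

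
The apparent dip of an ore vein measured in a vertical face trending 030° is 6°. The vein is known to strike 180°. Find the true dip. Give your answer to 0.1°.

The section is 30° from the strike.
tan(true dip) = tan 6° / sin 30° = 0.2102
true dip = arctan 0.2102 = 11.87°

11.9°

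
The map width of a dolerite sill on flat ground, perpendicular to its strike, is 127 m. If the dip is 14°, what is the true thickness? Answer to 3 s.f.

True thickness t = w · sin(dip) = 127 × sin 14°
t = 127 × 0.2419 = 30.724 m

30.7 m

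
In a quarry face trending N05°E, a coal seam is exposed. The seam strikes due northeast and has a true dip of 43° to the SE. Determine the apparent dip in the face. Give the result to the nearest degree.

The strike is due northeast and the section trends N05°E; the acute angle between them is β = 40°.
tan(apparent dip) = tan 43° · sin 40° = 0.5994
apparent dip = arctan 0.5994 = 30.94°

31°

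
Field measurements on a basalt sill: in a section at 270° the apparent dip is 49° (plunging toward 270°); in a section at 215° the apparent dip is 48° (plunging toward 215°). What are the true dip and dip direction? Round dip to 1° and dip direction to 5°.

Each apparent-dip line lies in the plane. As unit vectors (x east, y north, z up), v₁ plunges 49°→270° and v₂ plunges 48°→215°.
The plane normal is n = v₁ × v₂ ∝ (-0.414, -0.198, 0.360).
Dip δ = arctan(|n_h|/n_z) = arctan(0.459/0.360) = 51.9°.
Dip direction = atan2(-0.414, -0.198) = 244° (azimuth of n's horizontal projection).

true dip 52°, dip direction 245°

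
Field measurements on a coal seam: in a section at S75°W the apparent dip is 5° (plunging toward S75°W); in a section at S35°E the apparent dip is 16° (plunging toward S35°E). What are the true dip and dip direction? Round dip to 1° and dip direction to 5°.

Represent each trace as a vector plunging at its apparent dip toward its trend (east-north-up frame): v₁ = (-0.962, -0.258, -0.087), v₂ = (0.551, -0.787, -0.276).
Cross product v₁ × v₂ gives the pole to the plane: n ∝ (0.002, -0.313, 0.900).
Dip δ = arctan(|n_h|/n_z) = arctan(0.313/0.900) = 19.2°.
Dip direction = azimuth of (n_x, n_y) = atan2(0.002, -0.313) = 180°.

true dip 19°, dip direction 180°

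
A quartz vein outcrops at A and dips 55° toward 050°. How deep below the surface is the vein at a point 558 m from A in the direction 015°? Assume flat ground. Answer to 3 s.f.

The hole lies 35° from the dip direction, so the down-dip offset is 558 × cos 35° = 457.09 m.
Depth = down-dip offset × tan(dip) = 457.09 × tan 55° = 457.09 × 1.4281
Depth = 652.79 m

653 m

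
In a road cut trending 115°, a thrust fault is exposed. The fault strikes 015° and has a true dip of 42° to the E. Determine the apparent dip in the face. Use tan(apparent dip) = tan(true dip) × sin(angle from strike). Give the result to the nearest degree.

The section lies 80° from the strike.
tan(apparent dip) = tan 42° · sin 80° = 0.8867
α = arctan(0.8867) = 41.56°

42°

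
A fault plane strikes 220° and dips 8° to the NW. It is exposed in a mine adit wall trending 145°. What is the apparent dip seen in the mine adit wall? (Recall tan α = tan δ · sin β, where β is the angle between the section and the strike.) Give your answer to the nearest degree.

8°

The strike is 220° and the section trends 145°; the acute angle between them is β = 75°.
tan α = tan 8° × sin 75° = 0.1405 × 0.9659 = 0.1358
apparent dip = arctan 0.1358 = 7.73°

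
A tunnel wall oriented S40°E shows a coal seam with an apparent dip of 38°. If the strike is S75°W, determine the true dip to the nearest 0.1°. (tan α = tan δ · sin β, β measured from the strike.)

β = acute angle between strike S75°W and section S40°E = 65°.
tan(true dip) = tan 38° / sin 65° = 0.8621
δ = arctan(0.8621) = 40.76°

40.8°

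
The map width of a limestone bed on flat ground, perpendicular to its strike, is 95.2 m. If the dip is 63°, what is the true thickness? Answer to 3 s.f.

84.8 m

True thickness t = w · sin(dip) = 95.2 × sin 63°
t = 95.2 × 0.8910 = 84.824 m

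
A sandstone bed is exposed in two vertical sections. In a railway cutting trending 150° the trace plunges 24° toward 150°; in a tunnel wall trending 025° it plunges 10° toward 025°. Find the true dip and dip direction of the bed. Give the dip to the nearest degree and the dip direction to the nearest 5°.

true dip 35°, dip direction 100°

Each apparent-dip line lies in the plane. As unit vectors (x east, y north, z up), v₁ plunges 24°→150° and v₂ plunges 10°→025°.
The plane normal is n = v₁ × v₂ ∝ (0.500, -0.090, 0.737).
tan δ = √(n_x²+n_y²)/n_z = 0.508/0.737, so δ = 34.6°.
The horizontal component of n points toward azimuth atan2(n_x, n_y) = 100°, the dip direction.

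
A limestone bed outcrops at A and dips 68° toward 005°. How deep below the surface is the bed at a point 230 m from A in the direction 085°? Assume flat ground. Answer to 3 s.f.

98.9 m

The hole lies 80° from the dip direction, so the down-dip offset is 230 × cos 80° = 39.94 m.
Depth = down-dip offset × tan(dip) = 39.94 × tan 68° = 39.94 × 2.4751
Depth = 98.85 m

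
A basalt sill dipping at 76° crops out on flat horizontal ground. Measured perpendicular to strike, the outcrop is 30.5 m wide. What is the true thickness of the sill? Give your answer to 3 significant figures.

29.6 m

True thickness t = w · sin(dip) = 30.5 × sin 76°
t = 30.5 × 0.9703 = 29.594 m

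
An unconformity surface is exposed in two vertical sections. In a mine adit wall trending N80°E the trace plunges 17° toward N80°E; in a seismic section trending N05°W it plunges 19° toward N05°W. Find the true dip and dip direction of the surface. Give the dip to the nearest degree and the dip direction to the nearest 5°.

The two traces are lines in the plane: v₁ = (sin 80°·cos 17°, cos 80°·cos 17°, −sin 17°), v₂ = (sin 355°·cos 19°, cos 355°·cos 19°, −sin 19°).
n = v₁ × v₂ = (0.221, 0.331, 0.901) (taken with n_z > 0).
True dip = arccos(n_z / |n|) = arccos(0.9147) = 23.8°.
The horizontal component of n points toward azimuth atan2(n_x, n_y) = 34°, the dip direction.

true dip 24°, dip direction 035°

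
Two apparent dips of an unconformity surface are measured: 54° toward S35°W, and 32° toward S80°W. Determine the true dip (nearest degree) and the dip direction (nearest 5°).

Represent each trace as a vector plunging at its apparent dip toward its trend (east-north-up frame): v₁ = (-0.337, -0.481, -0.809), v₂ = (-0.835, -0.147, -0.530).
Cross product v₁ × v₂ gives the pole to the plane: n ∝ (-0.136, -0.497, 0.352).
Dip δ = arctan(|n_h|/n_z) = arctan(0.515/0.352) = 55.6°.
The horizontal component of n points toward azimuth atan2(n_x, n_y) = 195°, the dip direction.

true dip 56°, dip direction 195°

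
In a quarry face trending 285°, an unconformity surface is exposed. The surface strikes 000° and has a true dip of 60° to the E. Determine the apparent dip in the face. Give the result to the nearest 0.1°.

59.1°

The strike is 000° and the section trends 285°; the acute angle between them is β = 75°.
tan α = tan 60° × sin 75° = 1.7321 × 0.9659 = 1.6730
apparent dip = arctan 1.6730 = 59.13°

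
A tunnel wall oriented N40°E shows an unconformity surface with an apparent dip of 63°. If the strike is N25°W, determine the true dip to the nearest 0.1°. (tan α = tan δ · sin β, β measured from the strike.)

β = acute angle between strike N25°W and section N40°E = 65°.
tan(true dip) = tan 63° / sin 65° = 2.1655
δ = arctan(2.1655) = 65.21°

65.2°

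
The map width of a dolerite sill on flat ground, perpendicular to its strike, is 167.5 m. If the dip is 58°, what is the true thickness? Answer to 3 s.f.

True thickness t = w · sin(dip) = 167.5 × sin 58°
t = 167.5 × 0.8480 = 142.048 m

142 m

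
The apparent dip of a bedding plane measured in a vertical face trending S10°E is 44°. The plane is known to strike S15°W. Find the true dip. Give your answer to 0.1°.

The section is 25° from the strike.
tan(true dip) = tan 44° / sin 25° = 2.2850
δ = arctan(2.2850) = 66.36°

66.4°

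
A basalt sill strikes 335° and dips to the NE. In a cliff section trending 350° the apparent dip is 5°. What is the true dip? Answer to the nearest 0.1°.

β = acute angle between strike 335° and section 350° = 15°.
tan δ = tan α / sin β = tan 5° / sin 15° = 0.0875 / 0.2588 = 0.3380
true dip = arctan 0.3380 = 18.68°

18.7°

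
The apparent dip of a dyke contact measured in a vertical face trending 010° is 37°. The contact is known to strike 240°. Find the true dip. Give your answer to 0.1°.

44.5°

β = acute angle between strike 240° and section 010° = 50°.
tan δ = tan α / sin β = tan 37° / sin 50° = 0.7536 / 0.7660 = 0.9837
true dip = arctan 0.9837 = 44.53°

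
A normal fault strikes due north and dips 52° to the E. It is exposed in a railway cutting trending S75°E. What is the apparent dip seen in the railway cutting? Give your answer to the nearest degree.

Angle between strike (due north) and section (S75°E): β = 75°.
tan α = tan 52° × sin 75° = 1.2799 × 0.9659 = 1.2363
apparent dip = arctan 1.2363 = 51.03°

51°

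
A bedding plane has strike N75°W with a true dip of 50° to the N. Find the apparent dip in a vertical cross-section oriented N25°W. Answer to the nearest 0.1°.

The strike is N75°W and the section trends N25°W; the acute angle between them is β = 50°.
tan(apparent dip) = tan 50° · sin 50° = 0.9129
apparent dip = arctan 0.9129 = 42.39°

42.4°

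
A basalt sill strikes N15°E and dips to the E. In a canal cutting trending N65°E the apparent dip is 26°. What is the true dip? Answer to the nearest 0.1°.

32.5°

The section is 50° from the strike.
tan(true dip) = tan 26° / sin 50° = 0.6367
true dip = arctan 0.6367 = 32.48°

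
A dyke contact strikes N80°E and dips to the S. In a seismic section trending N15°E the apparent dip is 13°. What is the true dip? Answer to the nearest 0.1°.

The section is 65° from the strike.
tan(true dip) = tan 13° / sin 65° = 0.2547
true dip = arctan 0.2547 = 14.29°

14.3°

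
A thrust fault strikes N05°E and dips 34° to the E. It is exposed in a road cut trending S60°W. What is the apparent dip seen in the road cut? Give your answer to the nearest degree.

The section lies 55° from the strike.
tan(apparent dip) = tan 34° · sin 55° = 0.5525
α = arctan(0.5525) = 28.92°

29°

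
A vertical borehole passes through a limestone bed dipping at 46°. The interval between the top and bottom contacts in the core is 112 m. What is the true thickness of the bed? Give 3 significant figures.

77.8 m

True thickness t = h · cos(dip) = 112 × cos 46°
t = 112 × 0.6947 = 77.802 m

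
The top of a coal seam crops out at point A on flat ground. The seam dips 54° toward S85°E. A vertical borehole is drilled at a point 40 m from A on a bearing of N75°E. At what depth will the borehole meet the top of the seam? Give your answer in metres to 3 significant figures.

The hole lies 20° from the dip direction, so the down-dip offset is 40 × cos 20° = 37.59 m.
Depth = down-dip offset × tan(dip) = 37.59 × tan 54° = 37.59 × 1.3764
Depth = 51.74 m

51.7 m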